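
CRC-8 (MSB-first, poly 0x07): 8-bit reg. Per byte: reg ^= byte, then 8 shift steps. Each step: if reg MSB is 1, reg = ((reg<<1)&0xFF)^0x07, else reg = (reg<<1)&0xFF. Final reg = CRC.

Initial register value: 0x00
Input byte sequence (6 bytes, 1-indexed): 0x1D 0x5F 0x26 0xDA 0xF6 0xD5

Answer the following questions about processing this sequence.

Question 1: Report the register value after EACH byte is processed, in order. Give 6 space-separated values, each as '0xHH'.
0x53 0x24 0x0E 0x22 0x22 0xCB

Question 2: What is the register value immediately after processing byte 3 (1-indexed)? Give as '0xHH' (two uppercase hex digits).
Answer: 0x0E

Derivation:
After byte 1 (0x1D): reg=0x53
After byte 2 (0x5F): reg=0x24
After byte 3 (0x26): reg=0x0E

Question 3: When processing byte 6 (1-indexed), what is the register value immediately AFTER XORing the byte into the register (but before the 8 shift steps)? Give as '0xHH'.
Answer: 0xF7

Derivation:
Register before byte 6: 0x22
Byte 6: 0xD5
0x22 XOR 0xD5 = 0xF7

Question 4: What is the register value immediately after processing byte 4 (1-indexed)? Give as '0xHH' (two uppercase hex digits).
Answer: 0x22

Derivation:
After byte 1 (0x1D): reg=0x53
After byte 2 (0x5F): reg=0x24
After byte 3 (0x26): reg=0x0E
After byte 4 (0xDA): reg=0x22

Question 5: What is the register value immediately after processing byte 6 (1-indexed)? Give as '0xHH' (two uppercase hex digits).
After byte 1 (0x1D): reg=0x53
After byte 2 (0x5F): reg=0x24
After byte 3 (0x26): reg=0x0E
After byte 4 (0xDA): reg=0x22
After byte 5 (0xF6): reg=0x22
After byte 6 (0xD5): reg=0xCB

Answer: 0xCB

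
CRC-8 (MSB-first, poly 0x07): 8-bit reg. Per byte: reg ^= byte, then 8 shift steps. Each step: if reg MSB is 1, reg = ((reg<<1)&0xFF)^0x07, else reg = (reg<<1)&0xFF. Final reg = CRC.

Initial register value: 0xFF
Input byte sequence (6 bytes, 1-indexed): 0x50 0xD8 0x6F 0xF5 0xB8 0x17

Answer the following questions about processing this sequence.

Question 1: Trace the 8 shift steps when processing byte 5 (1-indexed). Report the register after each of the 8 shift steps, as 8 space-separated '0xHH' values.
After byte 1 (0x50): reg=0x44
After byte 2 (0xD8): reg=0xDD
After byte 3 (0x6F): reg=0x17
After byte 4 (0xF5): reg=0xA0
Register before byte 5: 0xA0
After XOR with byte 0xB8: 0x18

Answer: 0x30 0x60 0xC0 0x87 0x09 0x12 0x24 0x48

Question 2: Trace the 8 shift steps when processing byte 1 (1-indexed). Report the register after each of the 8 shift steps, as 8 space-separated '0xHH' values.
Register before byte 1: 0xFF
After XOR with byte 0x50: 0xAF

Answer: 0x59 0xB2 0x63 0xC6 0x8B 0x11 0x22 0x44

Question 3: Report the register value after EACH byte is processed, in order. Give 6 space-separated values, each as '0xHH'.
0x44 0xDD 0x17 0xA0 0x48 0x9A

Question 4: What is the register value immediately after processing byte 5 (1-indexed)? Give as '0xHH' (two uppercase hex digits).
After byte 1 (0x50): reg=0x44
After byte 2 (0xD8): reg=0xDD
After byte 3 (0x6F): reg=0x17
After byte 4 (0xF5): reg=0xA0
After byte 5 (0xB8): reg=0x48

Answer: 0x48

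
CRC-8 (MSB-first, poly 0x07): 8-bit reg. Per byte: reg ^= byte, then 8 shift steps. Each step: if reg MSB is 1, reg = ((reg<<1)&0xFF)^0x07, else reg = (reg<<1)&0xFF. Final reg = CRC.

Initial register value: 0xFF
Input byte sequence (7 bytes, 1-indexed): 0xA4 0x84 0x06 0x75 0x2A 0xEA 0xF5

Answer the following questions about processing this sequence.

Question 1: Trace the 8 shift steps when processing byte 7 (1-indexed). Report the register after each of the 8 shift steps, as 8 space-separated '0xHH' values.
After byte 1 (0xA4): reg=0x86
After byte 2 (0x84): reg=0x0E
After byte 3 (0x06): reg=0x38
After byte 4 (0x75): reg=0xE4
After byte 5 (0x2A): reg=0x64
After byte 6 (0xEA): reg=0xA3
Register before byte 7: 0xA3
After XOR with byte 0xF5: 0x56

Answer: 0xAC 0x5F 0xBE 0x7B 0xF6 0xEB 0xD1 0xA5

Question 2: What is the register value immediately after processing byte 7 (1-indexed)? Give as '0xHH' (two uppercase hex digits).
Answer: 0xA5

Derivation:
After byte 1 (0xA4): reg=0x86
After byte 2 (0x84): reg=0x0E
After byte 3 (0x06): reg=0x38
After byte 4 (0x75): reg=0xE4
After byte 5 (0x2A): reg=0x64
After byte 6 (0xEA): reg=0xA3
After byte 7 (0xF5): reg=0xA5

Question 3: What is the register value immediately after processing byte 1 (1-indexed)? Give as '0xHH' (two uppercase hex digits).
After byte 1 (0xA4): reg=0x86

Answer: 0x86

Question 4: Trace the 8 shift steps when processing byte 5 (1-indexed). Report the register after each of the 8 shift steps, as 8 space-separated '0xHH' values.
After byte 1 (0xA4): reg=0x86
After byte 2 (0x84): reg=0x0E
After byte 3 (0x06): reg=0x38
After byte 4 (0x75): reg=0xE4
Register before byte 5: 0xE4
After XOR with byte 0x2A: 0xCE

Answer: 0x9B 0x31 0x62 0xC4 0x8F 0x19 0x32 0x64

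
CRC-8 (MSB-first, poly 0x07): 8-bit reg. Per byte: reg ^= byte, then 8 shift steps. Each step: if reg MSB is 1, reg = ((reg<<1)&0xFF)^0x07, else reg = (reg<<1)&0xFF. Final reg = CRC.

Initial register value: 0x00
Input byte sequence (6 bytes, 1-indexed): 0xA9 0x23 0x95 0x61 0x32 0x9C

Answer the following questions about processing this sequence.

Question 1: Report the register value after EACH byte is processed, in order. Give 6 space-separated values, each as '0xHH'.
0x56 0x4C 0x01 0x27 0x6B 0xCB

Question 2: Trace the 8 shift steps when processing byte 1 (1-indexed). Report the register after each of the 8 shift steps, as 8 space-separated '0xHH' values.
Register before byte 1: 0x00
After XOR with byte 0xA9: 0xA9

Answer: 0x55 0xAA 0x53 0xA6 0x4B 0x96 0x2B 0x56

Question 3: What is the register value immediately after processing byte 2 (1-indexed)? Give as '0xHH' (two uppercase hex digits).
Answer: 0x4C

Derivation:
After byte 1 (0xA9): reg=0x56
After byte 2 (0x23): reg=0x4C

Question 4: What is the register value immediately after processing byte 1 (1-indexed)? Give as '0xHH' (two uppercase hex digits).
After byte 1 (0xA9): reg=0x56

Answer: 0x56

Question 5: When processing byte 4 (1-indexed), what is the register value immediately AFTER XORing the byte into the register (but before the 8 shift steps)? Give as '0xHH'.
Register before byte 4: 0x01
Byte 4: 0x61
0x01 XOR 0x61 = 0x60

Answer: 0x60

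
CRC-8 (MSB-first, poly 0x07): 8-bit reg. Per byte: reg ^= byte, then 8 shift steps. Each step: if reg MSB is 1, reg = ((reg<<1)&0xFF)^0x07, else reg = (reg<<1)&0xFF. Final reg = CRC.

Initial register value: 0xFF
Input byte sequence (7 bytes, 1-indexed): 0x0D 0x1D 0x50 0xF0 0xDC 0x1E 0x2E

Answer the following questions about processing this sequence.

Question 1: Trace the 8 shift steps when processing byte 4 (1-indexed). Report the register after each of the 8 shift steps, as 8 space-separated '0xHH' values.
After byte 1 (0x0D): reg=0xD0
After byte 2 (0x1D): reg=0x6D
After byte 3 (0x50): reg=0xB3
Register before byte 4: 0xB3
After XOR with byte 0xF0: 0x43

Answer: 0x86 0x0B 0x16 0x2C 0x58 0xB0 0x67 0xCE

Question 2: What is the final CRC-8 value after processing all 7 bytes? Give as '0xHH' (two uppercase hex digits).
After byte 1 (0x0D): reg=0xD0
After byte 2 (0x1D): reg=0x6D
After byte 3 (0x50): reg=0xB3
After byte 4 (0xF0): reg=0xCE
After byte 5 (0xDC): reg=0x7E
After byte 6 (0x1E): reg=0x27
After byte 7 (0x2E): reg=0x3F

Answer: 0x3F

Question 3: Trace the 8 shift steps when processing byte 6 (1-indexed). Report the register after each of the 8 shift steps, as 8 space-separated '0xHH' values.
After byte 1 (0x0D): reg=0xD0
After byte 2 (0x1D): reg=0x6D
After byte 3 (0x50): reg=0xB3
After byte 4 (0xF0): reg=0xCE
After byte 5 (0xDC): reg=0x7E
Register before byte 6: 0x7E
After XOR with byte 0x1E: 0x60

Answer: 0xC0 0x87 0x09 0x12 0x24 0x48 0x90 0x27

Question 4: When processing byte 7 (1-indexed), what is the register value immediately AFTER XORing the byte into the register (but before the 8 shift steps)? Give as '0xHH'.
Register before byte 7: 0x27
Byte 7: 0x2E
0x27 XOR 0x2E = 0x09

Answer: 0x09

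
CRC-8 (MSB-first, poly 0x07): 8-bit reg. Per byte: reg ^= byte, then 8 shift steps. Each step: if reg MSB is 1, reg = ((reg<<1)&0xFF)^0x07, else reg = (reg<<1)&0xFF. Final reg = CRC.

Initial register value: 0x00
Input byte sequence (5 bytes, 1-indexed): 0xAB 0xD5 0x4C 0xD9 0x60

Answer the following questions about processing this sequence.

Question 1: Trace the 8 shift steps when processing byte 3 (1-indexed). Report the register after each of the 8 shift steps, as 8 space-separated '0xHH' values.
Answer: 0xCB 0x91 0x25 0x4A 0x94 0x2F 0x5E 0xBC

Derivation:
After byte 1 (0xAB): reg=0x58
After byte 2 (0xD5): reg=0xAA
Register before byte 3: 0xAA
After XOR with byte 0x4C: 0xE6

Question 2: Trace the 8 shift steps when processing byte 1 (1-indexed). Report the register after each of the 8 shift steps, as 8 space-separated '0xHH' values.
Answer: 0x51 0xA2 0x43 0x86 0x0B 0x16 0x2C 0x58

Derivation:
Register before byte 1: 0x00
After XOR with byte 0xAB: 0xAB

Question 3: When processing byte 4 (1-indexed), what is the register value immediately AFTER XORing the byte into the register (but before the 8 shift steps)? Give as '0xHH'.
Register before byte 4: 0xBC
Byte 4: 0xD9
0xBC XOR 0xD9 = 0x65

Answer: 0x65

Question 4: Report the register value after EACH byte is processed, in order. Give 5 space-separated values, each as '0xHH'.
0x58 0xAA 0xBC 0x3C 0x93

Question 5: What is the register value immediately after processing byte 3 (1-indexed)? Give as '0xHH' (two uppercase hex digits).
After byte 1 (0xAB): reg=0x58
After byte 2 (0xD5): reg=0xAA
After byte 3 (0x4C): reg=0xBC

Answer: 0xBC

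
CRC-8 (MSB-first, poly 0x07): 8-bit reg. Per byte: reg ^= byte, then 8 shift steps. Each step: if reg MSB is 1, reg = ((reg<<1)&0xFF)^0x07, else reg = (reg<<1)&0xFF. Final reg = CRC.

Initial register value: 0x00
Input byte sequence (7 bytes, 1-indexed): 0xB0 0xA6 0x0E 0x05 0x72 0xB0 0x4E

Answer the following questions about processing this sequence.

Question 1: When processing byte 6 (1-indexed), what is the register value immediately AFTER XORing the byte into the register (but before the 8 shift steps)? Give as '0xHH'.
Register before byte 6: 0x7E
Byte 6: 0xB0
0x7E XOR 0xB0 = 0xCE

Answer: 0xCE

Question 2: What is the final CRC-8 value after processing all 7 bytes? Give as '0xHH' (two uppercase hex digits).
Answer: 0xD6

Derivation:
After byte 1 (0xB0): reg=0x19
After byte 2 (0xA6): reg=0x34
After byte 3 (0x0E): reg=0xA6
After byte 4 (0x05): reg=0x60
After byte 5 (0x72): reg=0x7E
After byte 6 (0xB0): reg=0x64
After byte 7 (0x4E): reg=0xD6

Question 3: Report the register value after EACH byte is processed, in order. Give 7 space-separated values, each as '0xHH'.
0x19 0x34 0xA6 0x60 0x7E 0x64 0xD6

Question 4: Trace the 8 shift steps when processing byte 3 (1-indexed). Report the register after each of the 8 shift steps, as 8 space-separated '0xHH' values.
Answer: 0x74 0xE8 0xD7 0xA9 0x55 0xAA 0x53 0xA6

Derivation:
After byte 1 (0xB0): reg=0x19
After byte 2 (0xA6): reg=0x34
Register before byte 3: 0x34
After XOR with byte 0x0E: 0x3A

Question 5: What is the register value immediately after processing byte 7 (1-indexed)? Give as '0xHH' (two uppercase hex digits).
After byte 1 (0xB0): reg=0x19
After byte 2 (0xA6): reg=0x34
After byte 3 (0x0E): reg=0xA6
After byte 4 (0x05): reg=0x60
After byte 5 (0x72): reg=0x7E
After byte 6 (0xB0): reg=0x64
After byte 7 (0x4E): reg=0xD6

Answer: 0xD6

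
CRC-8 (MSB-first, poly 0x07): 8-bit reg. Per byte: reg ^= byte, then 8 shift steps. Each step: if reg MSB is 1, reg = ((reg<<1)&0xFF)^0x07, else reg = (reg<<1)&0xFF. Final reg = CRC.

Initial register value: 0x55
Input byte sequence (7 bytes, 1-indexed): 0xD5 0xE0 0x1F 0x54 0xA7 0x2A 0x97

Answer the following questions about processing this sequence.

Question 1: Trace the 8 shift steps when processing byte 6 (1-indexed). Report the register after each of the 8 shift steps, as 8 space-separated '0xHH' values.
After byte 1 (0xD5): reg=0x89
After byte 2 (0xE0): reg=0x18
After byte 3 (0x1F): reg=0x15
After byte 4 (0x54): reg=0xC0
After byte 5 (0xA7): reg=0x32
Register before byte 6: 0x32
After XOR with byte 0x2A: 0x18

Answer: 0x30 0x60 0xC0 0x87 0x09 0x12 0x24 0x48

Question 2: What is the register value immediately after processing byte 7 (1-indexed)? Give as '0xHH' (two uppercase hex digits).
After byte 1 (0xD5): reg=0x89
After byte 2 (0xE0): reg=0x18
After byte 3 (0x1F): reg=0x15
After byte 4 (0x54): reg=0xC0
After byte 5 (0xA7): reg=0x32
After byte 6 (0x2A): reg=0x48
After byte 7 (0x97): reg=0x13

Answer: 0x13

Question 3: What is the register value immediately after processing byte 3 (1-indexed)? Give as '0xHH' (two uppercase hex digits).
After byte 1 (0xD5): reg=0x89
After byte 2 (0xE0): reg=0x18
After byte 3 (0x1F): reg=0x15

Answer: 0x15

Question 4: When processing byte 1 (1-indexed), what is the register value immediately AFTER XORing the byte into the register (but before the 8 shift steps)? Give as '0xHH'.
Answer: 0x80

Derivation:
Register before byte 1: 0x55
Byte 1: 0xD5
0x55 XOR 0xD5 = 0x80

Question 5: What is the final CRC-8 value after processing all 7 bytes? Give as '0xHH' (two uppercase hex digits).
After byte 1 (0xD5): reg=0x89
After byte 2 (0xE0): reg=0x18
After byte 3 (0x1F): reg=0x15
After byte 4 (0x54): reg=0xC0
After byte 5 (0xA7): reg=0x32
After byte 6 (0x2A): reg=0x48
After byte 7 (0x97): reg=0x13

Answer: 0x13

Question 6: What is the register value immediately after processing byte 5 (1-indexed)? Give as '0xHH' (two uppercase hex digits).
Answer: 0x32

Derivation:
After byte 1 (0xD5): reg=0x89
After byte 2 (0xE0): reg=0x18
After byte 3 (0x1F): reg=0x15
After byte 4 (0x54): reg=0xC0
After byte 5 (0xA7): reg=0x32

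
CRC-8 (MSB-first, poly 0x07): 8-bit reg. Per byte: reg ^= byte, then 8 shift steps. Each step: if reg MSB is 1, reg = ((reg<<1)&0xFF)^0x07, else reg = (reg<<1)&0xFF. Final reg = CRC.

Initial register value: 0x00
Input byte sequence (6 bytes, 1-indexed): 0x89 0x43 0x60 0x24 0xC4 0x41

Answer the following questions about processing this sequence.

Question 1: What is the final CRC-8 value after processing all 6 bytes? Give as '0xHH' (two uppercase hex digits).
Answer: 0x20

Derivation:
After byte 1 (0x89): reg=0xB6
After byte 2 (0x43): reg=0xC5
After byte 3 (0x60): reg=0x72
After byte 4 (0x24): reg=0xA5
After byte 5 (0xC4): reg=0x20
After byte 6 (0x41): reg=0x20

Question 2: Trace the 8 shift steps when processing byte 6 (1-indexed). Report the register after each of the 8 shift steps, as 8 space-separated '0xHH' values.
After byte 1 (0x89): reg=0xB6
After byte 2 (0x43): reg=0xC5
After byte 3 (0x60): reg=0x72
After byte 4 (0x24): reg=0xA5
After byte 5 (0xC4): reg=0x20
Register before byte 6: 0x20
After XOR with byte 0x41: 0x61

Answer: 0xC2 0x83 0x01 0x02 0x04 0x08 0x10 0x20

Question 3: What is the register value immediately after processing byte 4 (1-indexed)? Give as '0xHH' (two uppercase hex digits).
Answer: 0xA5

Derivation:
After byte 1 (0x89): reg=0xB6
After byte 2 (0x43): reg=0xC5
After byte 3 (0x60): reg=0x72
After byte 4 (0x24): reg=0xA5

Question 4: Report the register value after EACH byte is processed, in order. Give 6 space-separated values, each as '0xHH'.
0xB6 0xC5 0x72 0xA5 0x20 0x20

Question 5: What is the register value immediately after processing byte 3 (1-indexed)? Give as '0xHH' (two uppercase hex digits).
Answer: 0x72

Derivation:
After byte 1 (0x89): reg=0xB6
After byte 2 (0x43): reg=0xC5
After byte 3 (0x60): reg=0x72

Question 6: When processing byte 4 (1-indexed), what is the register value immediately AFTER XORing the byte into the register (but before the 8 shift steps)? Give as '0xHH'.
Register before byte 4: 0x72
Byte 4: 0x24
0x72 XOR 0x24 = 0x56

Answer: 0x56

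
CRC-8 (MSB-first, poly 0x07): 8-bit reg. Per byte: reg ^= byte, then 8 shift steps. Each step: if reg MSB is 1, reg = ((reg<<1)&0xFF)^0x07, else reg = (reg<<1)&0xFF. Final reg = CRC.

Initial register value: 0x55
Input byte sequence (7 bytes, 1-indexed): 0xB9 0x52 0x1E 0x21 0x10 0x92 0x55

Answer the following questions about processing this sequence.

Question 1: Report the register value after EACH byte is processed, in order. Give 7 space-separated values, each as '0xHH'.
0x8A 0x06 0x48 0x18 0x38 0x5F 0x36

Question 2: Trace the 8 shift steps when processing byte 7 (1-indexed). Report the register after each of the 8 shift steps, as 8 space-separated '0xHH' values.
After byte 1 (0xB9): reg=0x8A
After byte 2 (0x52): reg=0x06
After byte 3 (0x1E): reg=0x48
After byte 4 (0x21): reg=0x18
After byte 5 (0x10): reg=0x38
After byte 6 (0x92): reg=0x5F
Register before byte 7: 0x5F
After XOR with byte 0x55: 0x0A

Answer: 0x14 0x28 0x50 0xA0 0x47 0x8E 0x1B 0x36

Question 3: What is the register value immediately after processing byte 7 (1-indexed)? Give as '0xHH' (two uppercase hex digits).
After byte 1 (0xB9): reg=0x8A
After byte 2 (0x52): reg=0x06
After byte 3 (0x1E): reg=0x48
After byte 4 (0x21): reg=0x18
After byte 5 (0x10): reg=0x38
After byte 6 (0x92): reg=0x5F
After byte 7 (0x55): reg=0x36

Answer: 0x36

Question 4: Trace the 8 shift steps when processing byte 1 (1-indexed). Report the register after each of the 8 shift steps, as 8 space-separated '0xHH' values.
Answer: 0xDF 0xB9 0x75 0xEA 0xD3 0xA1 0x45 0x8A

Derivation:
Register before byte 1: 0x55
After XOR with byte 0xB9: 0xEC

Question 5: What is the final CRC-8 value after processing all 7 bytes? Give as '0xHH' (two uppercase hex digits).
After byte 1 (0xB9): reg=0x8A
After byte 2 (0x52): reg=0x06
After byte 3 (0x1E): reg=0x48
After byte 4 (0x21): reg=0x18
After byte 5 (0x10): reg=0x38
After byte 6 (0x92): reg=0x5F
After byte 7 (0x55): reg=0x36

Answer: 0x36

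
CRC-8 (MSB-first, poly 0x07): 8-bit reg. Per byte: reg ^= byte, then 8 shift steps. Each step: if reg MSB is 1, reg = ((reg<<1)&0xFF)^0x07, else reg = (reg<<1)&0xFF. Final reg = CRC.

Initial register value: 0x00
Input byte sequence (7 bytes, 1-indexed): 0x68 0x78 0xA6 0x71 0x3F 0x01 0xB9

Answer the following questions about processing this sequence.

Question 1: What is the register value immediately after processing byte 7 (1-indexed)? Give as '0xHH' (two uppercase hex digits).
After byte 1 (0x68): reg=0x1F
After byte 2 (0x78): reg=0x32
After byte 3 (0xA6): reg=0xE5
After byte 4 (0x71): reg=0xE5
After byte 5 (0x3F): reg=0x08
After byte 6 (0x01): reg=0x3F
After byte 7 (0xB9): reg=0x9B

Answer: 0x9B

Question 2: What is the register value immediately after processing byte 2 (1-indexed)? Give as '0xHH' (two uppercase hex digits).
Answer: 0x32

Derivation:
After byte 1 (0x68): reg=0x1F
After byte 2 (0x78): reg=0x32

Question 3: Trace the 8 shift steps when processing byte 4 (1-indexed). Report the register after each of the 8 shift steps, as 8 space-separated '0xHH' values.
Answer: 0x2F 0x5E 0xBC 0x7F 0xFE 0xFB 0xF1 0xE5

Derivation:
After byte 1 (0x68): reg=0x1F
After byte 2 (0x78): reg=0x32
After byte 3 (0xA6): reg=0xE5
Register before byte 4: 0xE5
After XOR with byte 0x71: 0x94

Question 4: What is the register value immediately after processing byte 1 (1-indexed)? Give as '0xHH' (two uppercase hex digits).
Answer: 0x1F

Derivation:
After byte 1 (0x68): reg=0x1F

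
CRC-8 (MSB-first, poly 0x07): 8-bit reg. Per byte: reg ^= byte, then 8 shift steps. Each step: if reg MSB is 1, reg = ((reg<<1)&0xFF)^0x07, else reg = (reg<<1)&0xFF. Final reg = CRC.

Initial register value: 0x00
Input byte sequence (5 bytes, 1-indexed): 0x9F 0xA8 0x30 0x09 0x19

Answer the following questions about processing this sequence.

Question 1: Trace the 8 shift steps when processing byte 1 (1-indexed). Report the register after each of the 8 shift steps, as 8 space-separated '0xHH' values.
Answer: 0x39 0x72 0xE4 0xCF 0x99 0x35 0x6A 0xD4

Derivation:
Register before byte 1: 0x00
After XOR with byte 0x9F: 0x9F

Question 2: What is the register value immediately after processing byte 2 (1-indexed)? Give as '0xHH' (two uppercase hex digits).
After byte 1 (0x9F): reg=0xD4
After byte 2 (0xA8): reg=0x73

Answer: 0x73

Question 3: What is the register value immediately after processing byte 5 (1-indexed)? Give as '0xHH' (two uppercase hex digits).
After byte 1 (0x9F): reg=0xD4
After byte 2 (0xA8): reg=0x73
After byte 3 (0x30): reg=0xCE
After byte 4 (0x09): reg=0x5B
After byte 5 (0x19): reg=0xC9

Answer: 0xC9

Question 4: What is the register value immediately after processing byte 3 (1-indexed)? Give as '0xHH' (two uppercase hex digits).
Answer: 0xCE

Derivation:
After byte 1 (0x9F): reg=0xD4
After byte 2 (0xA8): reg=0x73
After byte 3 (0x30): reg=0xCE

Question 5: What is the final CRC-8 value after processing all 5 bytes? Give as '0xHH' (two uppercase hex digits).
Answer: 0xC9

Derivation:
After byte 1 (0x9F): reg=0xD4
After byte 2 (0xA8): reg=0x73
After byte 3 (0x30): reg=0xCE
After byte 4 (0x09): reg=0x5B
After byte 5 (0x19): reg=0xC9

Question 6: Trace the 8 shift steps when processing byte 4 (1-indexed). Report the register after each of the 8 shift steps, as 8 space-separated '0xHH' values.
After byte 1 (0x9F): reg=0xD4
After byte 2 (0xA8): reg=0x73
After byte 3 (0x30): reg=0xCE
Register before byte 4: 0xCE
After XOR with byte 0x09: 0xC7

Answer: 0x89 0x15 0x2A 0x54 0xA8 0x57 0xAE 0x5B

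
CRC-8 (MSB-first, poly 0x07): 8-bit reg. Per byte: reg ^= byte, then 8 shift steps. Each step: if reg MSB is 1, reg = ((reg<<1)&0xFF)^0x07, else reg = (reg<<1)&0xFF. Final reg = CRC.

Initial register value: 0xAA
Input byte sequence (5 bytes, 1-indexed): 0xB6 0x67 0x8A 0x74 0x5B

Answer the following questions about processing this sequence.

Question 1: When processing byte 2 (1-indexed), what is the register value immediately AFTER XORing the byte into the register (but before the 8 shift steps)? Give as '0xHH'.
Register before byte 2: 0x54
Byte 2: 0x67
0x54 XOR 0x67 = 0x33

Answer: 0x33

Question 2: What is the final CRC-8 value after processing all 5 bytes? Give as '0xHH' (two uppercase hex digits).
After byte 1 (0xB6): reg=0x54
After byte 2 (0x67): reg=0x99
After byte 3 (0x8A): reg=0x79
After byte 4 (0x74): reg=0x23
After byte 5 (0x5B): reg=0x6F

Answer: 0x6F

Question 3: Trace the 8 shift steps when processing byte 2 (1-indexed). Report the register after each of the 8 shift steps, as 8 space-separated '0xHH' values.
After byte 1 (0xB6): reg=0x54
Register before byte 2: 0x54
After XOR with byte 0x67: 0x33

Answer: 0x66 0xCC 0x9F 0x39 0x72 0xE4 0xCF 0x99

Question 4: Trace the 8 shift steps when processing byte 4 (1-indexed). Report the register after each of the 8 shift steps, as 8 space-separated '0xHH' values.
Answer: 0x1A 0x34 0x68 0xD0 0xA7 0x49 0x92 0x23

Derivation:
After byte 1 (0xB6): reg=0x54
After byte 2 (0x67): reg=0x99
After byte 3 (0x8A): reg=0x79
Register before byte 4: 0x79
After XOR with byte 0x74: 0x0D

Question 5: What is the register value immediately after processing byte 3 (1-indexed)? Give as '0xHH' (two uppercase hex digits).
After byte 1 (0xB6): reg=0x54
After byte 2 (0x67): reg=0x99
After byte 3 (0x8A): reg=0x79

Answer: 0x79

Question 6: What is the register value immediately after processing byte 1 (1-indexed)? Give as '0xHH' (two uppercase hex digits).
After byte 1 (0xB6): reg=0x54

Answer: 0x54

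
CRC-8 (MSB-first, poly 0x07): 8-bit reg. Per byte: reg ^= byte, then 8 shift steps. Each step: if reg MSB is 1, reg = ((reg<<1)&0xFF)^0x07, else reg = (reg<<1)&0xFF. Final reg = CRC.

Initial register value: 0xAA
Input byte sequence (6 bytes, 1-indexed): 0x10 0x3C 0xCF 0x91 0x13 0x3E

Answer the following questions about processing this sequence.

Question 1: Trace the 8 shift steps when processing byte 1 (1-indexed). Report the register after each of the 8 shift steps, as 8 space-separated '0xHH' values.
Register before byte 1: 0xAA
After XOR with byte 0x10: 0xBA

Answer: 0x73 0xE6 0xCB 0x91 0x25 0x4A 0x94 0x2F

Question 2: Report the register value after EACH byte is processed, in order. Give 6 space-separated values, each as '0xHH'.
0x2F 0x79 0x0B 0xCF 0x1A 0xFC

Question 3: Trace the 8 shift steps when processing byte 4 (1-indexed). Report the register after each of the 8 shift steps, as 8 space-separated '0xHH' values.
After byte 1 (0x10): reg=0x2F
After byte 2 (0x3C): reg=0x79
After byte 3 (0xCF): reg=0x0B
Register before byte 4: 0x0B
After XOR with byte 0x91: 0x9A

Answer: 0x33 0x66 0xCC 0x9F 0x39 0x72 0xE4 0xCF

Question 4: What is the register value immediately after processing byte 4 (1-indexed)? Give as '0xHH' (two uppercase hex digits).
Answer: 0xCF

Derivation:
After byte 1 (0x10): reg=0x2F
After byte 2 (0x3C): reg=0x79
After byte 3 (0xCF): reg=0x0B
After byte 4 (0x91): reg=0xCF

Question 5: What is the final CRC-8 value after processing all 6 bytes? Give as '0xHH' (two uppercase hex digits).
Answer: 0xFC

Derivation:
After byte 1 (0x10): reg=0x2F
After byte 2 (0x3C): reg=0x79
After byte 3 (0xCF): reg=0x0B
After byte 4 (0x91): reg=0xCF
After byte 5 (0x13): reg=0x1A
After byte 6 (0x3E): reg=0xFC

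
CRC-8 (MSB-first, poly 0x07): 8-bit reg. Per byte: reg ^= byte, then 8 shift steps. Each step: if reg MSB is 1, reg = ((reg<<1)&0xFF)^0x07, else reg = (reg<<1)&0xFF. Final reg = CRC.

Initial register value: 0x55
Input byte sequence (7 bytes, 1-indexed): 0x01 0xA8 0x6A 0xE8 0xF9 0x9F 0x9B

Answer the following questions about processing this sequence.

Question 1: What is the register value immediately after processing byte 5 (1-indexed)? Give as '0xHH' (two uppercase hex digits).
Answer: 0x72

Derivation:
After byte 1 (0x01): reg=0xAB
After byte 2 (0xA8): reg=0x09
After byte 3 (0x6A): reg=0x2E
After byte 4 (0xE8): reg=0x5C
After byte 5 (0xF9): reg=0x72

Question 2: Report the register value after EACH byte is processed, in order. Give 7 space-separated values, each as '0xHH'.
0xAB 0x09 0x2E 0x5C 0x72 0x8D 0x62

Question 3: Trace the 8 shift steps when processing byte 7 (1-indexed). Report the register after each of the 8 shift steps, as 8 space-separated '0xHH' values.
Answer: 0x2C 0x58 0xB0 0x67 0xCE 0x9B 0x31 0x62

Derivation:
After byte 1 (0x01): reg=0xAB
After byte 2 (0xA8): reg=0x09
After byte 3 (0x6A): reg=0x2E
After byte 4 (0xE8): reg=0x5C
After byte 5 (0xF9): reg=0x72
After byte 6 (0x9F): reg=0x8D
Register before byte 7: 0x8D
After XOR with byte 0x9B: 0x16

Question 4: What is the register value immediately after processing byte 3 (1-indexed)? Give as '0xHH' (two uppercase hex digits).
After byte 1 (0x01): reg=0xAB
After byte 2 (0xA8): reg=0x09
After byte 3 (0x6A): reg=0x2E

Answer: 0x2E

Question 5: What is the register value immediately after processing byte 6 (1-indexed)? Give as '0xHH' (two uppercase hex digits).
After byte 1 (0x01): reg=0xAB
After byte 2 (0xA8): reg=0x09
After byte 3 (0x6A): reg=0x2E
After byte 4 (0xE8): reg=0x5C
After byte 5 (0xF9): reg=0x72
After byte 6 (0x9F): reg=0x8D

Answer: 0x8D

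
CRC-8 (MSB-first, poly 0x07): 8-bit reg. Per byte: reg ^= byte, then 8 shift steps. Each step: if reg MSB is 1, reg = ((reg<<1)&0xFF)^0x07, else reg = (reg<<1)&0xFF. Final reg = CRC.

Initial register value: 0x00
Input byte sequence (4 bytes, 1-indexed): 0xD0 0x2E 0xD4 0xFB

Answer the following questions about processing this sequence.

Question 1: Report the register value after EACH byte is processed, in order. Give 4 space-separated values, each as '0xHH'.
0x3E 0x70 0x75 0xA3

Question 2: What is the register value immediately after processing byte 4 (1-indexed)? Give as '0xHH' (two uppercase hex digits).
After byte 1 (0xD0): reg=0x3E
After byte 2 (0x2E): reg=0x70
After byte 3 (0xD4): reg=0x75
After byte 4 (0xFB): reg=0xA3

Answer: 0xA3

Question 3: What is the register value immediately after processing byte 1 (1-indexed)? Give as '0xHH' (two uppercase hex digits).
Answer: 0x3E

Derivation:
After byte 1 (0xD0): reg=0x3E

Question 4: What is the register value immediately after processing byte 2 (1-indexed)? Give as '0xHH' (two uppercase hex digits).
Answer: 0x70

Derivation:
After byte 1 (0xD0): reg=0x3E
After byte 2 (0x2E): reg=0x70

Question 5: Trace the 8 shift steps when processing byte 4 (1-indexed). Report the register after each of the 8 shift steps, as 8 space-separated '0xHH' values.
After byte 1 (0xD0): reg=0x3E
After byte 2 (0x2E): reg=0x70
After byte 3 (0xD4): reg=0x75
Register before byte 4: 0x75
After XOR with byte 0xFB: 0x8E

Answer: 0x1B 0x36 0x6C 0xD8 0xB7 0x69 0xD2 0xA3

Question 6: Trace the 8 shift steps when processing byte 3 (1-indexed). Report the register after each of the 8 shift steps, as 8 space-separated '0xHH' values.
Answer: 0x4F 0x9E 0x3B 0x76 0xEC 0xDF 0xB9 0x75

Derivation:
After byte 1 (0xD0): reg=0x3E
After byte 2 (0x2E): reg=0x70
Register before byte 3: 0x70
After XOR with byte 0xD4: 0xA4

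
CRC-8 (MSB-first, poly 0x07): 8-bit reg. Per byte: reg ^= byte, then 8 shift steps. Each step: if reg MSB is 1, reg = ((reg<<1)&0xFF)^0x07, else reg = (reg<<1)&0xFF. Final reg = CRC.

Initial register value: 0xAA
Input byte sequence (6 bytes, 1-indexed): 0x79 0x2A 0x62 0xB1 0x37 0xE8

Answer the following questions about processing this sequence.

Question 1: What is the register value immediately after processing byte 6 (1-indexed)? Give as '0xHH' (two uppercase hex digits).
After byte 1 (0x79): reg=0x37
After byte 2 (0x2A): reg=0x53
After byte 3 (0x62): reg=0x97
After byte 4 (0xB1): reg=0xF2
After byte 5 (0x37): reg=0x55
After byte 6 (0xE8): reg=0x3A

Answer: 0x3A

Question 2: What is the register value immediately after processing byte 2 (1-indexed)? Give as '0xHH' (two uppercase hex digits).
After byte 1 (0x79): reg=0x37
After byte 2 (0x2A): reg=0x53

Answer: 0x53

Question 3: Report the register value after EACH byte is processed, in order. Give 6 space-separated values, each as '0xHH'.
0x37 0x53 0x97 0xF2 0x55 0x3A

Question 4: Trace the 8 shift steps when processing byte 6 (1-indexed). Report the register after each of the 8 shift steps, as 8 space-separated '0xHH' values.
Answer: 0x7D 0xFA 0xF3 0xE1 0xC5 0x8D 0x1D 0x3A

Derivation:
After byte 1 (0x79): reg=0x37
After byte 2 (0x2A): reg=0x53
After byte 3 (0x62): reg=0x97
After byte 4 (0xB1): reg=0xF2
After byte 5 (0x37): reg=0x55
Register before byte 6: 0x55
After XOR with byte 0xE8: 0xBD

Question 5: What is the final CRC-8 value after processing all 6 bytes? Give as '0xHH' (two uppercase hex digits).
Answer: 0x3A

Derivation:
After byte 1 (0x79): reg=0x37
After byte 2 (0x2A): reg=0x53
After byte 3 (0x62): reg=0x97
After byte 4 (0xB1): reg=0xF2
After byte 5 (0x37): reg=0x55
After byte 6 (0xE8): reg=0x3A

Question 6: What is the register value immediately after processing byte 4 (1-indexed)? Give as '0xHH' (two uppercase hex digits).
After byte 1 (0x79): reg=0x37
After byte 2 (0x2A): reg=0x53
After byte 3 (0x62): reg=0x97
After byte 4 (0xB1): reg=0xF2

Answer: 0xF2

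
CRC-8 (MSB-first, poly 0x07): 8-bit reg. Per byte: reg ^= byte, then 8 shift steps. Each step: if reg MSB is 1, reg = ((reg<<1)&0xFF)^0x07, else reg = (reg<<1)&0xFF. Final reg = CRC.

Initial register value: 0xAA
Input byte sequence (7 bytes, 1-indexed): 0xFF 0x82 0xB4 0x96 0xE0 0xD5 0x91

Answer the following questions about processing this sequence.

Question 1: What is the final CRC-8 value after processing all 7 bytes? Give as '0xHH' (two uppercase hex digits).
After byte 1 (0xFF): reg=0xAC
After byte 2 (0x82): reg=0xCA
After byte 3 (0xB4): reg=0x7D
After byte 4 (0x96): reg=0x9F
After byte 5 (0xE0): reg=0x7A
After byte 6 (0xD5): reg=0x44
After byte 7 (0x91): reg=0x25

Answer: 0x25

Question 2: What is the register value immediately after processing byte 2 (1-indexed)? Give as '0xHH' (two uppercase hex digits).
After byte 1 (0xFF): reg=0xAC
After byte 2 (0x82): reg=0xCA

Answer: 0xCA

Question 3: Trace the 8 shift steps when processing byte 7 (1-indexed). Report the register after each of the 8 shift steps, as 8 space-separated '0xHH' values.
Answer: 0xAD 0x5D 0xBA 0x73 0xE6 0xCB 0x91 0x25

Derivation:
After byte 1 (0xFF): reg=0xAC
After byte 2 (0x82): reg=0xCA
After byte 3 (0xB4): reg=0x7D
After byte 4 (0x96): reg=0x9F
After byte 5 (0xE0): reg=0x7A
After byte 6 (0xD5): reg=0x44
Register before byte 7: 0x44
After XOR with byte 0x91: 0xD5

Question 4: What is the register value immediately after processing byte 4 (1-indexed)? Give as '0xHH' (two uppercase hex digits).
Answer: 0x9F

Derivation:
After byte 1 (0xFF): reg=0xAC
After byte 2 (0x82): reg=0xCA
After byte 3 (0xB4): reg=0x7D
After byte 4 (0x96): reg=0x9F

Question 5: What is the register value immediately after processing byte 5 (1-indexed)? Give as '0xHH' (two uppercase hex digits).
After byte 1 (0xFF): reg=0xAC
After byte 2 (0x82): reg=0xCA
After byte 3 (0xB4): reg=0x7D
After byte 4 (0x96): reg=0x9F
After byte 5 (0xE0): reg=0x7A

Answer: 0x7A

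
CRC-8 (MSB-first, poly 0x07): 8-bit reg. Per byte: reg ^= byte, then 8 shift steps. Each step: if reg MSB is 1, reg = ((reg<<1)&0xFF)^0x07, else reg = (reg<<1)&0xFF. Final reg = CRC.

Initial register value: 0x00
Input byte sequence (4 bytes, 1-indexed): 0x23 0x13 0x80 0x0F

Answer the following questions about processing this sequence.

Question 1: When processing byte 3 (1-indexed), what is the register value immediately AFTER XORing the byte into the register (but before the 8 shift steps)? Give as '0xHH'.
Register before byte 3: 0xE8
Byte 3: 0x80
0xE8 XOR 0x80 = 0x68

Answer: 0x68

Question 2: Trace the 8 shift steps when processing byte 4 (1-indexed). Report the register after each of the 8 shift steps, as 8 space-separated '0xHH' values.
Answer: 0x20 0x40 0x80 0x07 0x0E 0x1C 0x38 0x70

Derivation:
After byte 1 (0x23): reg=0xE9
After byte 2 (0x13): reg=0xE8
After byte 3 (0x80): reg=0x1F
Register before byte 4: 0x1F
After XOR with byte 0x0F: 0x10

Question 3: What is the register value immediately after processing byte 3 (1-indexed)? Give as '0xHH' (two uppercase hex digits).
Answer: 0x1F

Derivation:
After byte 1 (0x23): reg=0xE9
After byte 2 (0x13): reg=0xE8
After byte 3 (0x80): reg=0x1F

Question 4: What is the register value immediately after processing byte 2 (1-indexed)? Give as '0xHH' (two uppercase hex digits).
After byte 1 (0x23): reg=0xE9
After byte 2 (0x13): reg=0xE8

Answer: 0xE8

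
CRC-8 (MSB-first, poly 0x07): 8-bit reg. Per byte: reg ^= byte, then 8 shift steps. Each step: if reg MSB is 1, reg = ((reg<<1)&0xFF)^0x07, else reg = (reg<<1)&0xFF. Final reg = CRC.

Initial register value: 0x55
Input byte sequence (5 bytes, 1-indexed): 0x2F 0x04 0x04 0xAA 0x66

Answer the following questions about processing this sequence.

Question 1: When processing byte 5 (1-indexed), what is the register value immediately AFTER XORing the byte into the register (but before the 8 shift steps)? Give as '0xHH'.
Answer: 0x68

Derivation:
Register before byte 5: 0x0E
Byte 5: 0x66
0x0E XOR 0x66 = 0x68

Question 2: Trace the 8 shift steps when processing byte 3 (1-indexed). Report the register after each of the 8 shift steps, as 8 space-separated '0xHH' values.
After byte 1 (0x2F): reg=0x61
After byte 2 (0x04): reg=0x3C
Register before byte 3: 0x3C
After XOR with byte 0x04: 0x38

Answer: 0x70 0xE0 0xC7 0x89 0x15 0x2A 0x54 0xA8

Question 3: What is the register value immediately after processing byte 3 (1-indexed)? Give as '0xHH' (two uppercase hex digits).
Answer: 0xA8

Derivation:
After byte 1 (0x2F): reg=0x61
After byte 2 (0x04): reg=0x3C
After byte 3 (0x04): reg=0xA8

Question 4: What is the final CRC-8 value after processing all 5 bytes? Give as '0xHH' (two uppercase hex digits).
Answer: 0x1F

Derivation:
After byte 1 (0x2F): reg=0x61
After byte 2 (0x04): reg=0x3C
After byte 3 (0x04): reg=0xA8
After byte 4 (0xAA): reg=0x0E
After byte 5 (0x66): reg=0x1F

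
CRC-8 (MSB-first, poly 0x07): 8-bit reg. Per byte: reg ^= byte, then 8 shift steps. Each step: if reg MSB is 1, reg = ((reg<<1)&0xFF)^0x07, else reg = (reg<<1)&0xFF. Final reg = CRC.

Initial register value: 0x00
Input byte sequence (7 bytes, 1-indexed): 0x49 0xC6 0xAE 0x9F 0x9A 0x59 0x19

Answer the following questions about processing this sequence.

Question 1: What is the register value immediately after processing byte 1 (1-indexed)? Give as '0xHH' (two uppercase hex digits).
Answer: 0xF8

Derivation:
After byte 1 (0x49): reg=0xF8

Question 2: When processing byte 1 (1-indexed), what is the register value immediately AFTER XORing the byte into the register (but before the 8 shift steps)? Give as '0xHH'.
Register before byte 1: 0x00
Byte 1: 0x49
0x00 XOR 0x49 = 0x49

Answer: 0x49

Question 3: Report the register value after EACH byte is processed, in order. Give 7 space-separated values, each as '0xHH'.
0xF8 0xBA 0x6C 0xD7 0xE4 0x3A 0xE9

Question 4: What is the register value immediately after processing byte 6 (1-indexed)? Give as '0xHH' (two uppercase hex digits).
Answer: 0x3A

Derivation:
After byte 1 (0x49): reg=0xF8
After byte 2 (0xC6): reg=0xBA
After byte 3 (0xAE): reg=0x6C
After byte 4 (0x9F): reg=0xD7
After byte 5 (0x9A): reg=0xE4
After byte 6 (0x59): reg=0x3A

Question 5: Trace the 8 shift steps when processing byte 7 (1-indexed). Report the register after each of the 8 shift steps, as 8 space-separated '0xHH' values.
Answer: 0x46 0x8C 0x1F 0x3E 0x7C 0xF8 0xF7 0xE9

Derivation:
After byte 1 (0x49): reg=0xF8
After byte 2 (0xC6): reg=0xBA
After byte 3 (0xAE): reg=0x6C
After byte 4 (0x9F): reg=0xD7
After byte 5 (0x9A): reg=0xE4
After byte 6 (0x59): reg=0x3A
Register before byte 7: 0x3A
After XOR with byte 0x19: 0x23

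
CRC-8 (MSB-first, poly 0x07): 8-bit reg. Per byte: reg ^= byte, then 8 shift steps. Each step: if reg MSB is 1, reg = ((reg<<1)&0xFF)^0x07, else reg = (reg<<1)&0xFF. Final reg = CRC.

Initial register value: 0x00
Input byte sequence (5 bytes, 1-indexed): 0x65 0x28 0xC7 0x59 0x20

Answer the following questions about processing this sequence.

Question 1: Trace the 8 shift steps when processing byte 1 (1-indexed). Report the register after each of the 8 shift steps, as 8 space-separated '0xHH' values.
Register before byte 1: 0x00
After XOR with byte 0x65: 0x65

Answer: 0xCA 0x93 0x21 0x42 0x84 0x0F 0x1E 0x3C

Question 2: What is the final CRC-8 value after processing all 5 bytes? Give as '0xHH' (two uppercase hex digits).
Answer: 0xF5

Derivation:
After byte 1 (0x65): reg=0x3C
After byte 2 (0x28): reg=0x6C
After byte 3 (0xC7): reg=0x58
After byte 4 (0x59): reg=0x07
After byte 5 (0x20): reg=0xF5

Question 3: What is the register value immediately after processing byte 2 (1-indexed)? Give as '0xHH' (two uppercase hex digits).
After byte 1 (0x65): reg=0x3C
After byte 2 (0x28): reg=0x6C

Answer: 0x6C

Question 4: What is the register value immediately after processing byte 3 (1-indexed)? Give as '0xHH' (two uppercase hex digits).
After byte 1 (0x65): reg=0x3C
After byte 2 (0x28): reg=0x6C
After byte 3 (0xC7): reg=0x58

Answer: 0x58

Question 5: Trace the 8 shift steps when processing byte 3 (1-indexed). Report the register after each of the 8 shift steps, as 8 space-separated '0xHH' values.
After byte 1 (0x65): reg=0x3C
After byte 2 (0x28): reg=0x6C
Register before byte 3: 0x6C
After XOR with byte 0xC7: 0xAB

Answer: 0x51 0xA2 0x43 0x86 0x0B 0x16 0x2C 0x58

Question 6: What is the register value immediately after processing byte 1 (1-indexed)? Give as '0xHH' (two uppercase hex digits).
Answer: 0x3C

Derivation:
After byte 1 (0x65): reg=0x3C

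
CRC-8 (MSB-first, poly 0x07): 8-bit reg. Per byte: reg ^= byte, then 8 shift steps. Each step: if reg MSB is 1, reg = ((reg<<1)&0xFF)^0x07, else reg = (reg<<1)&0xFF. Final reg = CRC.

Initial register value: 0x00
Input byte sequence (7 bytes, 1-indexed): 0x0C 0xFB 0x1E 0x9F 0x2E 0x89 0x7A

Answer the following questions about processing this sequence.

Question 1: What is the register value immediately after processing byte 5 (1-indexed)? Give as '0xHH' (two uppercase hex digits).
After byte 1 (0x0C): reg=0x24
After byte 2 (0xFB): reg=0x13
After byte 3 (0x1E): reg=0x23
After byte 4 (0x9F): reg=0x3D
After byte 5 (0x2E): reg=0x79

Answer: 0x79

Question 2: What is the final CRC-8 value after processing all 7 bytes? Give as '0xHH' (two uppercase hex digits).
Answer: 0x75

Derivation:
After byte 1 (0x0C): reg=0x24
After byte 2 (0xFB): reg=0x13
After byte 3 (0x1E): reg=0x23
After byte 4 (0x9F): reg=0x3D
After byte 5 (0x2E): reg=0x79
After byte 6 (0x89): reg=0xDE
After byte 7 (0x7A): reg=0x75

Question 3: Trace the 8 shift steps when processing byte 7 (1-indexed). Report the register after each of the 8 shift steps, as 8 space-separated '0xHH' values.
Answer: 0x4F 0x9E 0x3B 0x76 0xEC 0xDF 0xB9 0x75

Derivation:
After byte 1 (0x0C): reg=0x24
After byte 2 (0xFB): reg=0x13
After byte 3 (0x1E): reg=0x23
After byte 4 (0x9F): reg=0x3D
After byte 5 (0x2E): reg=0x79
After byte 6 (0x89): reg=0xDE
Register before byte 7: 0xDE
After XOR with byte 0x7A: 0xA4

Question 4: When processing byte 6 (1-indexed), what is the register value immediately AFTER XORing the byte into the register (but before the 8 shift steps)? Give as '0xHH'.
Answer: 0xF0

Derivation:
Register before byte 6: 0x79
Byte 6: 0x89
0x79 XOR 0x89 = 0xF0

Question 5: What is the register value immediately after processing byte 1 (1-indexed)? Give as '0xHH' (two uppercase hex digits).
Answer: 0x24

Derivation:
After byte 1 (0x0C): reg=0x24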